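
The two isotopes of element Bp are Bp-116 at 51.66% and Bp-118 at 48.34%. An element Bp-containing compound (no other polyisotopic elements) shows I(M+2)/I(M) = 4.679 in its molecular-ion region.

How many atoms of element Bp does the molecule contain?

5

For n independent Bp atoms, I(M+2)/I(M) = n · (abundance Bp-118) / (abundance Bp-116) = n · 0.4834/0.5166.
n = 4.679 × 0.5166/0.4834 = 5.00 ≈ 5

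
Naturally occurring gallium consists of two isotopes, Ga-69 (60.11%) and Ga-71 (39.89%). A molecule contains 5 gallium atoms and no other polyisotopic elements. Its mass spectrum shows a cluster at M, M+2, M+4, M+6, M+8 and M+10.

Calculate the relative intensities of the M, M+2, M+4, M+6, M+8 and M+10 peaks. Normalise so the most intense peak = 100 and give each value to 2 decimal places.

Expanding (0.6011 + 0.3989)^5:
P(M) = 0.6011^5 = 0.078475
P(M+2) = 5 × 0.6011^4 × 0.3989^1 = 0.260388
P(M+4) = 10 × 0.6011^3 × 0.3989^2 = 0.345596
P(M+6) = 10 × 0.6011^2 × 0.3989^3 = 0.229343
P(M+8) = 5 × 0.6011^1 × 0.3989^4 = 0.076098
P(M+10) = 0.3989^5 = 0.010100
The M+4 peak is largest (0.345596); scaling to 100 gives 22.71 : 75.34 : 100.00 : 66.36 : 22.02 : 2.92.

22.71 : 75.34 : 100.00 : 66.36 : 22.02 : 2.92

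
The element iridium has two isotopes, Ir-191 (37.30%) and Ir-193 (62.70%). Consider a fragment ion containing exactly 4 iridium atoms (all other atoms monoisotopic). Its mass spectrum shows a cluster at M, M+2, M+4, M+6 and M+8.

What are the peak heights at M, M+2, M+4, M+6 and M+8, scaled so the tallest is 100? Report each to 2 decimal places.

Expanding (0.3730 + 0.6270)^4:
P(M) = 0.3730^4 = 0.019357
P(M+2) = 4 × 0.3730^3 × 0.6270^1 = 0.130153
P(M+4) = 6 × 0.3730^2 × 0.6270^2 = 0.328174
P(M+6) = 4 × 0.3730^1 × 0.6270^3 = 0.367766
P(M+8) = 0.6270^4 = 0.154550
The M+6 peak is largest (0.367766); scaling to 100 gives 5.26 : 35.39 : 89.23 : 100.00 : 42.02.

5.26 : 35.39 : 89.23 : 100.00 : 42.02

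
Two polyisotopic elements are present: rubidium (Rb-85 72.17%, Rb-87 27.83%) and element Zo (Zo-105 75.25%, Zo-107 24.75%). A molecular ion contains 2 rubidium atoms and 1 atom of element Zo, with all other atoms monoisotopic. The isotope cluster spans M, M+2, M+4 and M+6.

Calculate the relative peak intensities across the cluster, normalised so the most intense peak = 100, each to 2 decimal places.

90.90 : 100.00 : 36.57 : 4.45

Rubidium pattern (n=2): 0.52085089 : 0.40169822 : 0.07745089
Element Zo pattern (n=1): 0.7525 : 0.2475
Convolve the two distributions (both contribute in 2-u steps):
  M: 0.52085089×0.7525 = 0.391940
  M+2: 0.52085089×0.2475 + 0.40169822×0.7525 = 0.431189
  M+4: 0.40169822×0.2475 + 0.07745089×0.7525 = 0.157702
  M+6: 0.07745089×0.2475 = 0.019169
Scale to base peak (0.431189) = 100: 90.90 : 100.00 : 36.57 : 4.45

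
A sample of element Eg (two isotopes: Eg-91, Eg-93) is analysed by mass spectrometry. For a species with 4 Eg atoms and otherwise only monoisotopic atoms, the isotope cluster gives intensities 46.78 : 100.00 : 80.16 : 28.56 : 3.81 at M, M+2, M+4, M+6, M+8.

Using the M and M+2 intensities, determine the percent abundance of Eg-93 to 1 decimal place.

34.8%

If p is the fraction of Eg that is Eg-91, then I(M+2)/I(M) = [C(4,1)·p^3·(1−p)] / p^4 = 4·(1−p)/p = 100.00/46.78 = 2.1377
(1−p)/p = 2.1377/4 = 0.5344  ⇒  p = 1/(1 + 0.5344) = 0.6517
Eg-91: 65.2%, Eg-93: 34.8%.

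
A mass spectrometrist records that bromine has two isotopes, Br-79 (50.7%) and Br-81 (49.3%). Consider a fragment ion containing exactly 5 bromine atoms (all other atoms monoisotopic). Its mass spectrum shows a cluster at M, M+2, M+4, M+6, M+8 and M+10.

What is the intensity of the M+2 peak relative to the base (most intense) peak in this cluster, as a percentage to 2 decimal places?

51.42%

Binomial terms of (0.507 + 0.493)^5: M 0.0335, M+2 0.1629, M+4 0.3168, M+6 0.3080, M+8 0.1497, M+10 0.0291 → M+4 is the base peak.
P(M+4) = C(5,2) × 0.507^3 × 0.493^2 = 10 × 0.13032384 × 0.243049 = 0.316751 (base)
P(M+2) = C(5,1) × 0.507^4 × 0.493^1 = 5 × 0.06607419 × 0.4930 = 0.162873
Relative intensity = 0.162873 / 0.316751 × 100 = 51.42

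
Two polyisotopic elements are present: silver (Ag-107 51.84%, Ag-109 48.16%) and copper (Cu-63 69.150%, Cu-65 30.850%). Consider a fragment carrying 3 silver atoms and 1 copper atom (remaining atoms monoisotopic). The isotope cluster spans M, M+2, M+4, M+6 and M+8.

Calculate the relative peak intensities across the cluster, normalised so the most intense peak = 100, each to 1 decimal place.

Silver pattern (n=3): 0.13931407 : 0.38827347 : 0.36071085 : 0.11170161
Copper pattern (n=1): 0.6915 : 0.3085
Convolve the two distributions (both contribute in 2-u steps):
  M: 0.13931407×0.6915 = 0.096336
  M+2: 0.13931407×0.3085 + 0.38827347×0.6915 = 0.311469
  M+4: 0.38827347×0.3085 + 0.36071085×0.6915 = 0.369214
  M+6: 0.36071085×0.3085 + 0.11170161×0.6915 = 0.188521
  M+8: 0.11170161×0.3085 = 0.034460
Scale to base peak (0.369214) = 100: 26.1 : 84.4 : 100.0 : 51.1 : 9.3

26.1 : 84.4 : 100.0 : 51.1 : 9.3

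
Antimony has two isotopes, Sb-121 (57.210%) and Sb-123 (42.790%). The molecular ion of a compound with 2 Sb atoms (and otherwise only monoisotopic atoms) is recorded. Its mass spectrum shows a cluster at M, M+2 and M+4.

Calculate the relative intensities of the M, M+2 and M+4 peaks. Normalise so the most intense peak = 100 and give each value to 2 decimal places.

66.85 : 100.00 : 37.40

The 2 Sb atoms are independent, so intensities follow the terms of (0.57210 + 0.42790)^2.
P(M) = 0.57210^2 = 0.327298
P(M+2) = 2 × 0.57210^1 × 0.42790^1 = 0.489603
P(M+4) = 0.42790^2 = 0.183098
The M+2 peak is largest (0.489603); scaling to 100 gives 66.85 : 100.00 : 37.40.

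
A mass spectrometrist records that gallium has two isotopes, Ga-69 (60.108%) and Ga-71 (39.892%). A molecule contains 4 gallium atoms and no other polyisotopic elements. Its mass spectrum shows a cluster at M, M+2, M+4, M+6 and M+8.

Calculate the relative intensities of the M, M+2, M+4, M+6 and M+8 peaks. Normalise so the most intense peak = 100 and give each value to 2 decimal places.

37.67 : 100.00 : 99.55 : 44.05 : 7.31

Each Ga atom is independently Ga-69 (p = 0.60108) or Ga-71 (q = 0.39892); the cluster is the binomial expansion (p + q)^4.
P(M) = 0.60108^4 = 0.130536
P(M+2) = 4 × 0.60108^3 × 0.39892^1 = 0.346531
P(M+4) = 6 × 0.60108^2 × 0.39892^2 = 0.344975
P(M+6) = 4 × 0.60108^1 × 0.39892^3 = 0.152633
P(M+8) = 0.39892^4 = 0.025325
The M+2 peak is largest (0.346531); scaling to 100 gives 37.67 : 100.00 : 99.55 : 44.05 : 7.31.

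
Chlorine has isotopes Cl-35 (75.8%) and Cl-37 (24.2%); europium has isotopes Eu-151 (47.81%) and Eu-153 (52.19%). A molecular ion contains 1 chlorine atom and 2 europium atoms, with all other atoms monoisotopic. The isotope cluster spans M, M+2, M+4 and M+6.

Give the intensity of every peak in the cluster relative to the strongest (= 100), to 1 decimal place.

40.0 : 100.0 : 75.5 : 15.2

Chlorine pattern (n=1): 0.7580 : 0.2420
Europium pattern (n=2): 0.22857961 : 0.49904078 : 0.27237961
Convolve the two distributions (both contribute in 2-u steps):
  M: 0.7580×0.22857961 = 0.173263
  M+2: 0.7580×0.49904078 + 0.2420×0.22857961 = 0.433589
  M+4: 0.7580×0.27237961 + 0.2420×0.49904078 = 0.327232
  M+6: 0.2420×0.27237961 = 0.065916
Scale to base peak (0.433589) = 100: 40.0 : 100.0 : 75.5 : 15.2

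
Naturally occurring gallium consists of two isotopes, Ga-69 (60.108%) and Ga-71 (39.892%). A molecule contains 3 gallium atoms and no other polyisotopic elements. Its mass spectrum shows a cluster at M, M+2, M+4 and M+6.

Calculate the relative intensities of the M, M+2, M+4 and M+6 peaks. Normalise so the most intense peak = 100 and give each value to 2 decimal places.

50.23 : 100.00 : 66.37 : 14.68

Each Ga atom is independently Ga-69 (p = 0.60108) or Ga-71 (q = 0.39892); the cluster is the binomial expansion (p + q)^3.
P(M) = 0.60108^3 = 0.217169
P(M+2) = 3 × 0.60108^2 × 0.39892^1 = 0.432386
P(M+4) = 3 × 0.60108^1 × 0.39892^2 = 0.286963
P(M+6) = 0.39892^3 = 0.063483
The M+2 peak is largest (0.432386); scaling to 100 gives 50.23 : 100.00 : 66.37 : 14.68.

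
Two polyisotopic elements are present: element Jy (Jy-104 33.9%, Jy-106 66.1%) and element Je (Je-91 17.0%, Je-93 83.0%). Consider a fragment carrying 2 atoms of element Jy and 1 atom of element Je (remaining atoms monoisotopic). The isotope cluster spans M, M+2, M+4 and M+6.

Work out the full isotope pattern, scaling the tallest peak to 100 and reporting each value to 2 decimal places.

4.38 : 38.45 : 100.00 : 81.27

Element Jy pattern (n=2): 0.114921 : 0.448158 : 0.436921
Element Je pattern (n=1): 0.1700 : 0.8300
Convolve the two distributions (both contribute in 2-u steps):
  M: 0.114921×0.1700 = 0.019537
  M+2: 0.114921×0.8300 + 0.448158×0.1700 = 0.171571
  M+4: 0.448158×0.8300 + 0.436921×0.1700 = 0.446248
  M+6: 0.436921×0.8300 = 0.362644
Scale to base peak (0.446248) = 100: 4.38 : 38.45 : 100.00 : 81.27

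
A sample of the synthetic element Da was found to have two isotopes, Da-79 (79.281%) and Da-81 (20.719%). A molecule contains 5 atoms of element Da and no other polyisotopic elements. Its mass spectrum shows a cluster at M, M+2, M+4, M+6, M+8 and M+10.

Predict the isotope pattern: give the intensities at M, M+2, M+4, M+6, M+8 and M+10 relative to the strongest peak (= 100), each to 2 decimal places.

76.53 : 100.00 : 52.27 : 13.66 : 1.78 : 0.09

Each Da atom is independently Da-79 (p = 0.79281) or Da-81 (q = 0.20719); the cluster is the binomial expansion (p + q)^5.
P(M) = 0.79281^5 = 0.313217
P(M+2) = 5 × 0.79281^4 × 0.20719^1 = 0.409275
P(M+4) = 10 × 0.79281^3 × 0.20719^2 = 0.213917
P(M+6) = 10 × 0.79281^2 × 0.20719^3 = 0.055904
P(M+8) = 5 × 0.79281^1 × 0.20719^4 = 0.007305
P(M+10) = 0.20719^5 = 0.000382
The M+2 peak is largest (0.409275); scaling to 100 gives 76.53 : 100.00 : 52.27 : 13.66 : 1.78 : 0.09.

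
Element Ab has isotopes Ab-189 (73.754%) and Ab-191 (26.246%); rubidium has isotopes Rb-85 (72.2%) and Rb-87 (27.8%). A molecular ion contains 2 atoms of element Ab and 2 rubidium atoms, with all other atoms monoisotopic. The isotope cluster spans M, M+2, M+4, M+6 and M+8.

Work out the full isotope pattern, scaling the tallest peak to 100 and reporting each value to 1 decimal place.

Element Ab pattern (n=2): 0.54396525 : 0.3871495 : 0.06888525
Rubidium pattern (n=2): 0.521284 : 0.401432 : 0.077284
Convolve the two distributions (both contribute in 2-u steps):
  M: 0.54396525×0.521284 = 0.283560
  M+2: 0.54396525×0.401432 + 0.3871495×0.521284 = 0.420180
  M+4: 0.54396525×0.077284 + 0.3871495×0.401432 + 0.06888525×0.521284 = 0.233363
  M+6: 0.3871495×0.077284 + 0.06888525×0.401432 = 0.057573
  M+8: 0.06888525×0.077284 = 0.005324
Scale to base peak (0.420180) = 100: 67.5 : 100.0 : 55.5 : 13.7 : 1.3

67.5 : 100.0 : 55.5 : 13.7 : 1.3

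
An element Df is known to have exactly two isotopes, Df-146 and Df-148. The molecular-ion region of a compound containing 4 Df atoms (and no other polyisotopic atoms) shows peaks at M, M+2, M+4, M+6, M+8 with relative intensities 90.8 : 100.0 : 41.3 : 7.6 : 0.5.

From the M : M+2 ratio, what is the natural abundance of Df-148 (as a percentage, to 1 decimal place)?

Let p = fractional abundance of Df-146. I(M+2)/I(M) = [C(4,1)·p^3·(1−p)] / p^4 = 4·(1−p)/p = 100.0/90.8 = 1.1013
(1−p)/p = 1.1013/4 = 0.2753  ⇒  p = 1/(1 + 0.2753) = 0.7841
Df-146: 78.4%, Df-148: 21.6%.

21.6%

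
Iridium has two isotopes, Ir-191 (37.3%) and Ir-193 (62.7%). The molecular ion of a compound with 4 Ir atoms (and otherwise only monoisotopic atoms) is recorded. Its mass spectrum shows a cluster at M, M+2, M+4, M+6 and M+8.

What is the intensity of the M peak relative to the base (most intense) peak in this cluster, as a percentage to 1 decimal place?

Term probabilities: M 0.0194, M+2 0.1302, M+4 0.3282, M+6 0.3678, M+8 0.1546. Base peak = M+6.
P(M+6) = C(4,3) × 0.373^1 × 0.627^3 = 4 × 0.3730 × 0.24649188 = 0.367766 (base)
P(M) = C(4,0) × 0.373^4 × 0.627^0 = 1 × 0.01935688 × 1.0000 = 0.019357
Relative intensity = 0.019357 / 0.367766 × 100 = 5.3

5.3%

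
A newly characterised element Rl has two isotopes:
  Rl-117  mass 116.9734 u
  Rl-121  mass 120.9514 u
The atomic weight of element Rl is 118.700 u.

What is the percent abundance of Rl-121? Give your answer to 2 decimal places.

43.40%

With x = fraction of Rl-117 (so Rl-121 is 1 − x):
116.9734·x + 120.9514·(1 − x) = 118.700
(116.9734 − 120.9514)·x = 118.700 − 120.9514
x = -2.2514 / -3.9780 = 0.56596 → 56.60% Rl-117, 43.40% Rl-121.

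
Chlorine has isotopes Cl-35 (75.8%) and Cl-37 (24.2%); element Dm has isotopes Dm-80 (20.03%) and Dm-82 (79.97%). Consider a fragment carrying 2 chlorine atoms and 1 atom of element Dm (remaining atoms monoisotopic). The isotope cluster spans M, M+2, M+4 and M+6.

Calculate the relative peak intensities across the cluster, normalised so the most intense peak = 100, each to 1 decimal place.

Chlorine pattern (n=2): 0.574564 : 0.366872 : 0.058564
Element Dm pattern (n=1): 0.2003 : 0.7997
Convolve the two distributions (both contribute in 2-u steps):
  M: 0.574564×0.2003 = 0.115085
  M+2: 0.574564×0.7997 + 0.366872×0.2003 = 0.532963
  M+4: 0.366872×0.7997 + 0.058564×0.2003 = 0.305118
  M+6: 0.058564×0.7997 = 0.046834
Scale to base peak (0.532963) = 100: 21.6 : 100.0 : 57.2 : 8.8

21.6 : 100.0 : 57.2 : 8.8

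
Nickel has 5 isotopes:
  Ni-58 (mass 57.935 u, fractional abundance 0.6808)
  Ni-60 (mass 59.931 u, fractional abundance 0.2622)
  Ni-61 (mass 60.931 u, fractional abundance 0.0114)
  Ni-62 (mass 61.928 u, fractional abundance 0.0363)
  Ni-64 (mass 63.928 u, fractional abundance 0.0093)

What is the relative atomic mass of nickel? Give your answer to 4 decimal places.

Weight each isotope mass by its fractional abundance: 0.6808 × 57.935 + 0.2622 × 59.931 + 0.0114 × 60.931 + 0.0363 × 61.928 + 0.0093 × 63.928
= 39.44215 + 15.71391 + 0.69461 + 2.24799 + 0.59453 = 58.69319 u

58.6932 u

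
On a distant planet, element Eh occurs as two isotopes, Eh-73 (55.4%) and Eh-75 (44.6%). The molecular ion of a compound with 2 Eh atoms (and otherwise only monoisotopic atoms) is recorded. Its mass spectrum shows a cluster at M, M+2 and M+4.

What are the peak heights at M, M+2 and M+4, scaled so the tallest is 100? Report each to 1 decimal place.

Each Eh atom is independently Eh-73 (p = 0.554) or Eh-75 (q = 0.446); the cluster is the binomial expansion (p + q)^2.
P(M) = 0.554^2 = 0.306916
P(M+2) = 2 × 0.554^1 × 0.446^1 = 0.494168
P(M+4) = 0.446^2 = 0.198916
The M+2 peak is largest (0.494168); scaling to 100 gives 62.1 : 100.0 : 40.3.

62.1 : 100.0 : 40.3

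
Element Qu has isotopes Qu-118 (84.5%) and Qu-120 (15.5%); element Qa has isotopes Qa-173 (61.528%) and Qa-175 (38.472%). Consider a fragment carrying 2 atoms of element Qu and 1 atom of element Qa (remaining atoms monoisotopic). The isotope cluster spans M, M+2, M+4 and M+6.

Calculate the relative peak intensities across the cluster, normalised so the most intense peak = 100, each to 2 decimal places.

Element Qu pattern (n=2): 0.714025 : 0.26195 : 0.024025
Element Qa pattern (n=1): 0.61528 : 0.38472
Convolve the two distributions (both contribute in 2-u steps):
  M: 0.714025×0.61528 = 0.439325
  M+2: 0.714025×0.38472 + 0.26195×0.61528 = 0.435872
  M+4: 0.26195×0.38472 + 0.024025×0.61528 = 0.115560
  M+6: 0.024025×0.38472 = 0.009243
Scale to base peak (0.439325) = 100: 100.00 : 99.21 : 26.30 : 2.10

100.00 : 99.21 : 26.30 : 2.10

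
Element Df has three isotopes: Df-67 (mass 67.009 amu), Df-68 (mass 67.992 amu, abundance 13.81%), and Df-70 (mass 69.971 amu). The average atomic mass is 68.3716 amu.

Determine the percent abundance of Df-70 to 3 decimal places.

41.420%

Let x and y be the fractions of Df-67 and Df-70. Then x + y = 1 − 0.1381 = 0.8619 and 67.009x + 69.971y = 68.3716 − 0.1381×67.992 = 58.9819048.
Substituting: 67.009x + 69.971(0.8619 − x) = 58.9819048
(67.009 − 69.971)x = -1.3261001  ⇒  x = 0.44770, y = 0.41420
Df-67: 44.770%, Df-70: 41.420%.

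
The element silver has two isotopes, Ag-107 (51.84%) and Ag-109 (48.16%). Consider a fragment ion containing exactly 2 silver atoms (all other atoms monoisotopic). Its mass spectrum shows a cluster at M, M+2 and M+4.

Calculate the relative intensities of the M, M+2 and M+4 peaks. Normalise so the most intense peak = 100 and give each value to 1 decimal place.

Expanding (0.5184 + 0.4816)^2:
P(M) = 0.5184^2 = 0.268739
P(M+2) = 2 × 0.5184^1 × 0.4816^1 = 0.499323
P(M+4) = 0.4816^2 = 0.231939
The M+2 peak is largest (0.499323); scaling to 100 gives 53.8 : 100.0 : 46.5.

53.8 : 100.0 : 46.5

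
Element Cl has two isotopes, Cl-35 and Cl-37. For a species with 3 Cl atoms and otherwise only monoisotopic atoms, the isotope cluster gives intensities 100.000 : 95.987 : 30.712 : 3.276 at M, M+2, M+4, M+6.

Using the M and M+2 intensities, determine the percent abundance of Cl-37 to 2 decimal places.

Write p for the Cl-35 fraction. I(M+2)/I(M) = [C(3,1)·p^2·(1−p)] / p^3 = 3·(1−p)/p = 95.987/100.000 = 0.9599
(1−p)/p = 0.9599/3 = 0.3200  ⇒  p = 1/(1 + 0.3200) = 0.7576
Cl-35: 75.76%, Cl-37: 24.24%.

24.24%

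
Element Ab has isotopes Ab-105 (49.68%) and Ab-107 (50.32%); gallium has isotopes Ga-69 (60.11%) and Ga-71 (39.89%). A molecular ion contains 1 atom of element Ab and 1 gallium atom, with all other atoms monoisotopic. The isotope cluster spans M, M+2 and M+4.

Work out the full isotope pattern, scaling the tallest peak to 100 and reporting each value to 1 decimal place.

59.6 : 100.0 : 40.1

Element Ab pattern (n=1): 0.4968 : 0.5032
Gallium pattern (n=1): 0.6011 : 0.3989
Convolve the two distributions (both contribute in 2-u steps):
  M: 0.4968×0.6011 = 0.298626
  M+2: 0.4968×0.3989 + 0.5032×0.6011 = 0.500647
  M+4: 0.5032×0.3989 = 0.200726
Scale to base peak (0.500647) = 100: 59.6 : 100.0 : 40.1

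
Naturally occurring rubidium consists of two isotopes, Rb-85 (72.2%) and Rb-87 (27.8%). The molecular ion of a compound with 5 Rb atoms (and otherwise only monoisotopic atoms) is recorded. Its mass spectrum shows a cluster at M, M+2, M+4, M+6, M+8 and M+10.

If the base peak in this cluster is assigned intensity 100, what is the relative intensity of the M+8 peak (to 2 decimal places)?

5.71

Binomial terms of (0.722 + 0.278)^5: M 0.1962, M+2 0.3777, M+4 0.2909, M+6 0.1120, M+8 0.0216, M+10 0.0017 → M+2 is the base peak.
P(M+2) = C(5,1) × 0.722^4 × 0.278^1 = 5 × 0.27173701 × 0.2780 = 0.377714 (base)
P(M+8) = C(5,4) × 0.722^1 × 0.278^4 = 5 × 0.7220 × 0.00597282 = 0.021562
Relative intensity = 0.021562 / 0.377714 × 100 = 5.71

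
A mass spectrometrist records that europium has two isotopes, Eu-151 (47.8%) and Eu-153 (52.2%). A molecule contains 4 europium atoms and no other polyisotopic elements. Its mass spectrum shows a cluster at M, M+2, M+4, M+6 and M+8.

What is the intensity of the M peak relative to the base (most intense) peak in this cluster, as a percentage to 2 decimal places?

(0.478 + 0.522)^4 gives M 0.0522, M+2 0.2280, M+4 0.3735, M+6 0.2720, M+8 0.0742; the largest is M+4.
P(M+4) = C(4,2) × 0.478^2 × 0.522^2 = 6 × 0.228484 × 0.272484 = 0.373549 (base)
P(M) = C(4,0) × 0.478^4 × 0.522^0 = 1 × 0.05220494 × 1.0000 = 0.052205
Relative intensity = 0.052205 / 0.373549 × 100 = 13.98

13.98%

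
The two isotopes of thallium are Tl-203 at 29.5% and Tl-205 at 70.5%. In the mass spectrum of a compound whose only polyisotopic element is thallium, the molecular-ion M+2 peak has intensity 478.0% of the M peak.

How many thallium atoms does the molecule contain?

For n independent Tl atoms, I(M+2)/I(M) = n · (abundance Tl-205) / (abundance Tl-203) = n · 0.705/0.295.
n = 4.780 × 0.295/0.705 = 2.00 ≈ 2

2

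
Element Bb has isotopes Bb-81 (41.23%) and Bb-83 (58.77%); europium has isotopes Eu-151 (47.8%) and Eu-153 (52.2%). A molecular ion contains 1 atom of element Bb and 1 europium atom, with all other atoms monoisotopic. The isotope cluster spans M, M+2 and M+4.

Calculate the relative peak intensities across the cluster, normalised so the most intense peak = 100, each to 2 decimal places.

39.72 : 100.00 : 61.83

Element Bb pattern (n=1): 0.4123 : 0.5877
Europium pattern (n=1): 0.4780 : 0.5220
Convolve the two distributions (both contribute in 2-u steps):
  M: 0.4123×0.4780 = 0.197079
  M+2: 0.4123×0.5220 + 0.5877×0.4780 = 0.496141
  M+4: 0.5877×0.5220 = 0.306779
Scale to base peak (0.496141) = 100: 39.72 : 100.00 : 61.83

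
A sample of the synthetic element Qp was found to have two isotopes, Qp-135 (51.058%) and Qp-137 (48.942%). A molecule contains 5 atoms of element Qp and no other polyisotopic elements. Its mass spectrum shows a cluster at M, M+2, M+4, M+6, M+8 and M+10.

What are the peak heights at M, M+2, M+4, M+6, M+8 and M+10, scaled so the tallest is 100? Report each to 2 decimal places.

10.88 : 52.16 : 100.00 : 95.86 : 45.94 : 8.81

Each Qp atom is independently Qp-135 (p = 0.51058) or Qp-137 (q = 0.48942); the cluster is the binomial expansion (p + q)^5.
P(M) = 0.51058^5 = 0.034699
P(M+2) = 5 × 0.51058^4 × 0.48942^1 = 0.166306
P(M+4) = 10 × 0.51058^3 × 0.48942^2 = 0.318827
P(M+6) = 10 × 0.51058^2 × 0.48942^3 = 0.305614
P(M+8) = 5 × 0.51058^1 × 0.48942^4 = 0.146474
P(M+10) = 0.48942^5 = 0.028081
The M+4 peak is largest (0.318827); scaling to 100 gives 10.88 : 52.16 : 100.00 : 95.86 : 45.94 : 8.81.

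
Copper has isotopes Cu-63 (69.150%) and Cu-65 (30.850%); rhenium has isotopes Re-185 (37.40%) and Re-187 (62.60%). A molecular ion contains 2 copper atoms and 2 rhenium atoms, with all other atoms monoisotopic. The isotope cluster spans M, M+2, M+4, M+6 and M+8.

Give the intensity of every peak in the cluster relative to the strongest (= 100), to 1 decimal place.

Copper pattern (n=2): 0.47817225 : 0.4266555 : 0.09517225
Rhenium pattern (n=2): 0.139876 : 0.468248 : 0.391876
Convolve the two distributions (both contribute in 2-u steps):
  M: 0.47817225×0.139876 = 0.066885
  M+2: 0.47817225×0.468248 + 0.4266555×0.139876 = 0.283582
  M+4: 0.47817225×0.391876 + 0.4266555×0.468248 + 0.09517225×0.139876 = 0.400477
  M+6: 0.4266555×0.391876 + 0.09517225×0.468248 = 0.211760
  M+8: 0.09517225×0.391876 = 0.037296
Scale to base peak (0.400477) = 100: 16.7 : 70.8 : 100.0 : 52.9 : 9.3

16.7 : 70.8 : 100.0 : 52.9 : 9.3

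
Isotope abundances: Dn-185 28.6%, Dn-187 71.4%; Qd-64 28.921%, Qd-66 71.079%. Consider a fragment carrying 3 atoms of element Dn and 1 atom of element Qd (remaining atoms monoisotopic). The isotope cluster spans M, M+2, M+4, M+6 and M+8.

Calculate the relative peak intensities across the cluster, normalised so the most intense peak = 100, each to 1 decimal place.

Element Dn pattern (n=3): 0.02339366 : 0.17520703 : 0.43740497 : 0.36399434
Element Qd pattern (n=1): 0.28921 : 0.71079
Convolve the two distributions (both contribute in 2-u steps):
  M: 0.02339366×0.28921 = 0.006766
  M+2: 0.02339366×0.71079 + 0.17520703×0.28921 = 0.067300
  M+4: 0.17520703×0.71079 + 0.43740497×0.28921 = 0.251037
  M+6: 0.43740497×0.71079 + 0.36399434×0.28921 = 0.416174
  M+8: 0.36399434×0.71079 = 0.258724
Scale to base peak (0.416174) = 100: 1.6 : 16.2 : 60.3 : 100.0 : 62.2

1.6 : 16.2 : 60.3 : 100.0 : 62.2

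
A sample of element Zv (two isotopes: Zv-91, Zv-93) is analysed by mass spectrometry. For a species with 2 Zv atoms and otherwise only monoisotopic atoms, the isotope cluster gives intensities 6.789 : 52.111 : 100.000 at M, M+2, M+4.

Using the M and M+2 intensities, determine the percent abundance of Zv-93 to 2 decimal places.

Let p = fractional abundance of Zv-91. I(M+2)/I(M) = [C(2,1)·p^1·(1−p)] / p^2 = 2·(1−p)/p = 52.111/6.789 = 7.6758
(1−p)/p = 7.6758/2 = 3.8379  ⇒  p = 1/(1 + 3.8379) = 0.2067
Zv-91: 20.67%, Zv-93: 79.33%.

79.33%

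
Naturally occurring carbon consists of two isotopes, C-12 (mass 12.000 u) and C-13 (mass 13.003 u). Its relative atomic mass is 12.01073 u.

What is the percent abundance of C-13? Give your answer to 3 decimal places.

1.070%

Writing the weighted mean with unknown fraction x of C-12:
12.000·x + 13.003·(1 − x) = 12.01073
(12.000 − 13.003)·x = 12.01073 − 13.003
x = -0.99227 / -1.003 = 0.98930 → 98.930% C-12, 1.070% C-13.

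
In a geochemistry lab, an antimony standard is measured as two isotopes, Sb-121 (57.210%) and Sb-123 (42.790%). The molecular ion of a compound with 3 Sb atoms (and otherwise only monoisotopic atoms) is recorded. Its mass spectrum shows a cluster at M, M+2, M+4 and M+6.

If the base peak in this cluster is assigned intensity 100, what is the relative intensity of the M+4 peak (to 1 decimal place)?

74.8

(0.57210 + 0.42790)^3 gives M 0.1872, M+2 0.4202, M+4 0.3143, M+6 0.0783; the largest is M+2.
P(M+2) = C(3,1) × 0.57210^2 × 0.42790^1 = 3 × 0.32729841 × 0.4279 = 0.420153 (base)
P(M+4) = C(3,2) × 0.57210^1 × 0.42790^2 = 3 × 0.5721 × 0.18309841 = 0.314252
Relative intensity = 0.314252 / 0.420153 × 100 = 74.8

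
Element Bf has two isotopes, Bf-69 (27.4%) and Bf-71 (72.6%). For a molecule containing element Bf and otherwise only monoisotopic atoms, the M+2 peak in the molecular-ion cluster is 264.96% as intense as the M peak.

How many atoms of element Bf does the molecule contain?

1

The M+2/M ratio from n Bf atoms is n · q/p = n · 0.726/0.274.
n = 2.6496 × 0.274/0.726 = 1.00 ≈ 1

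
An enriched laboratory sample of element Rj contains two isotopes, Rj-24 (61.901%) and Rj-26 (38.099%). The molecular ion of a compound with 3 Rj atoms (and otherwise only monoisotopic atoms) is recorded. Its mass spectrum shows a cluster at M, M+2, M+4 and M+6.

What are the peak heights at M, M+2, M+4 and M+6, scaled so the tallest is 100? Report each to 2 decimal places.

Each Rj atom is independently Rj-24 (p = 0.61901) or Rj-26 (q = 0.38099); the cluster is the binomial expansion (p + q)^3.
P(M) = 0.61901^3 = 0.237188
P(M+2) = 3 × 0.61901^2 × 0.38099^1 = 0.437956
P(M+4) = 3 × 0.61901^1 × 0.38099^2 = 0.269554
P(M+6) = 0.38099^3 = 0.055302
The M+2 peak is largest (0.437956); scaling to 100 gives 54.16 : 100.00 : 61.55 : 12.63.

54.16 : 100.00 : 61.55 : 12.63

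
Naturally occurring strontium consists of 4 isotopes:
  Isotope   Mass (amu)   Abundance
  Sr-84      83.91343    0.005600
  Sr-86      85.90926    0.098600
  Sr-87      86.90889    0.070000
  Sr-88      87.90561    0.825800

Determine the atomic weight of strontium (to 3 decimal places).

The abundance-weighted mean is 0.005600 × 83.91343 + 0.098600 × 85.90926 + 0.070000 × 86.90889 + 0.825800 × 87.90561
= 0.469915 + 8.470653 + 6.083622 + 72.592453 = 87.616643 amu

87.617 amu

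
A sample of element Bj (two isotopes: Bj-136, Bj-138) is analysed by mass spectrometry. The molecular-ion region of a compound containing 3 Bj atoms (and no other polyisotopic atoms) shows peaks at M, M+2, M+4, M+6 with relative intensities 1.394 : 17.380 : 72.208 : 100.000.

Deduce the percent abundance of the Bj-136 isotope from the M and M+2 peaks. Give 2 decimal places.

Let p = fractional abundance of Bj-136. I(M+2)/I(M) = [C(3,1)·p^2·(1−p)] / p^3 = 3·(1−p)/p = 17.380/1.394 = 12.4677
(1−p)/p = 12.4677/3 = 4.1559  ⇒  p = 1/(1 + 4.1559) = 0.1940
Bj-136: 19.40%, Bj-138: 80.60%.

19.40%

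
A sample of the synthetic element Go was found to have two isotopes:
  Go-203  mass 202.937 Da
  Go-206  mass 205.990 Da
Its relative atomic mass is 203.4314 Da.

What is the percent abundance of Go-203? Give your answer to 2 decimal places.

Let x be the fractional abundance of Go-203; then Go-206 has abundance 1 − x.
202.937·x + 205.990·(1 − x) = 203.4314
(202.937 − 205.990)·x = 203.4314 − 205.990
x = -2.5586 / -3.053 = 0.83806 → 83.81% Go-203, 16.19% Go-206.

83.81%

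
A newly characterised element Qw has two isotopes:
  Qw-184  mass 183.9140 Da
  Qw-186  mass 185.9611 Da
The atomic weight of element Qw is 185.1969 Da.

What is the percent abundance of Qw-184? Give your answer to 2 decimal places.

With x = fraction of Qw-184 (so Qw-186 is 1 − x):
183.9140·x + 185.9611·(1 − x) = 185.1969
(183.9140 − 185.9611)·x = 185.1969 − 185.9611
x = -0.7642 / -2.0471 = 0.37331 → 37.33% Qw-184, 62.67% Qw-186.

37.33%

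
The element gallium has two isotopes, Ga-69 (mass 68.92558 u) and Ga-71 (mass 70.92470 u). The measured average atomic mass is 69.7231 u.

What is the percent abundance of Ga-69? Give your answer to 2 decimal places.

Let x be the fractional abundance of Ga-69; then Ga-71 has abundance 1 − x.
68.92558·x + 70.92470·(1 − x) = 69.7231
(68.92558 − 70.92470)·x = 69.7231 − 70.92470
x = -1.20160 / -1.99912 = 0.60106 → 60.11% Ga-69, 39.89% Ga-71.

60.11%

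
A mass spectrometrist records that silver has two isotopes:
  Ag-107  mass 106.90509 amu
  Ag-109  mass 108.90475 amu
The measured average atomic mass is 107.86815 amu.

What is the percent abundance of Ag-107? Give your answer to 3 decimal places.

With x = fraction of Ag-107 (so Ag-109 is 1 − x):
106.90509·x + 108.90475·(1 − x) = 107.86815
(106.90509 − 108.90475)·x = 107.86815 − 108.90475
x = -1.03660 / -1.99966 = 0.51839 → 51.839% Ag-107, 48.161% Ag-109.

51.839%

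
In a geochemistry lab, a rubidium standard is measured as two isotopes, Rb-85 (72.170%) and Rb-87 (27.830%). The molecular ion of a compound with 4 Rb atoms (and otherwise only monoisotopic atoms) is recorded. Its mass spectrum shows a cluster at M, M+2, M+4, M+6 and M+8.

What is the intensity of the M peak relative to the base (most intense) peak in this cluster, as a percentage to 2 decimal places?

64.83%

Binomial terms of (0.72170 + 0.27830)^4: M 0.2713, M+2 0.4184, M+4 0.2420, M+6 0.0622, M+8 0.0060 → M+2 is the base peak.
P(M+2) = C(4,1) × 0.72170^3 × 0.27830^1 = 4 × 0.37589809 × 0.2783 = 0.418450 (base)
P(M) = C(4,0) × 0.72170^4 × 0.27830^0 = 1 × 0.27128565 × 1.0000 = 0.271286
Relative intensity = 0.271286 / 0.418450 × 100 = 64.83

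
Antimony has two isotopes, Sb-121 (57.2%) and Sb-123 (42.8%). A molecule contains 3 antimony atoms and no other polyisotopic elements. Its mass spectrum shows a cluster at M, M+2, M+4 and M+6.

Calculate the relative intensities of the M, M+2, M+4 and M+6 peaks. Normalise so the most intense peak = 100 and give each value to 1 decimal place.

Expanding (0.572 + 0.428)^3:
P(M) = 0.572^3 = 0.187149
P(M+2) = 3 × 0.572^2 × 0.428^1 = 0.420104
P(M+4) = 3 × 0.572^1 × 0.428^2 = 0.314344
P(M+6) = 0.428^3 = 0.078403
The M+2 peak is largest (0.420104); scaling to 100 gives 44.5 : 100.0 : 74.8 : 18.7.

44.5 : 100.0 : 74.8 : 18.7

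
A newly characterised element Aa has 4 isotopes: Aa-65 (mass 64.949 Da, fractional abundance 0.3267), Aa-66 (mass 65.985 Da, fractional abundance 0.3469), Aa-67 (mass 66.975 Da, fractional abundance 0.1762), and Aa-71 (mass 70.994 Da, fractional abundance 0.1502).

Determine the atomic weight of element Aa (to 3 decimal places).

Average mass = Σ (abundance × isotope mass) = 0.3267 × 64.949 + 0.3469 × 65.985 + 0.1762 × 66.975 + 0.1502 × 70.994
= 21.2188 + 22.8902 + 11.8010 + 10.6633 = 66.5733 Da

66.573 Da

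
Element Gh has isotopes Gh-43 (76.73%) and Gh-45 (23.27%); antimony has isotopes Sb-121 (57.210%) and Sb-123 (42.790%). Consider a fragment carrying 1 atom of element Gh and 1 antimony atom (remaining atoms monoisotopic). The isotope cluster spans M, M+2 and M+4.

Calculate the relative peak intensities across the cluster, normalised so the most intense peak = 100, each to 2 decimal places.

95.13 : 100.00 : 21.58

Element Gh pattern (n=1): 0.7673 : 0.2327
Antimony pattern (n=1): 0.5721 : 0.4279
Convolve the two distributions (both contribute in 2-u steps):
  M: 0.7673×0.5721 = 0.438972
  M+2: 0.7673×0.4279 + 0.2327×0.5721 = 0.461455
  M+4: 0.2327×0.4279 = 0.099572
Scale to base peak (0.461455) = 100: 95.13 : 100.00 : 21.58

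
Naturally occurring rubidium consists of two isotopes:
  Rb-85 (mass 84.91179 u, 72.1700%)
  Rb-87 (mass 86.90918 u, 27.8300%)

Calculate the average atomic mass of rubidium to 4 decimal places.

Weight each isotope mass by its fractional abundance: 0.721700 × 84.91179 + 0.278300 × 86.90918
= 61.280839 + 24.186825 = 85.467664 u

85.4677 u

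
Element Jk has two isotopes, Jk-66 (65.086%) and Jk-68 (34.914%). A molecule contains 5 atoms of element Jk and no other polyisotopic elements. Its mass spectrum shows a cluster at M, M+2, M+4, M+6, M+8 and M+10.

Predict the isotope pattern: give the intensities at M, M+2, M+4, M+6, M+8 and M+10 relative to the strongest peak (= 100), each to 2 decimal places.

34.75 : 93.21 : 100.00 : 53.64 : 14.39 : 1.54

The 5 Jk atoms are independent, so intensities follow the terms of (0.65086 + 0.34914)^5.
P(M) = 0.65086^5 = 0.116799
P(M+2) = 5 × 0.65086^4 × 0.34914^1 = 0.313271
P(M+4) = 10 × 0.65086^3 × 0.34914^2 = 0.336095
P(M+6) = 10 × 0.65086^2 × 0.34914^3 = 0.180291
P(M+8) = 5 × 0.65086^1 × 0.34914^4 = 0.048357
P(M+10) = 0.34914^5 = 0.005188
The M+4 peak is largest (0.336095); scaling to 100 gives 34.75 : 93.21 : 100.00 : 53.64 : 14.39 : 1.54.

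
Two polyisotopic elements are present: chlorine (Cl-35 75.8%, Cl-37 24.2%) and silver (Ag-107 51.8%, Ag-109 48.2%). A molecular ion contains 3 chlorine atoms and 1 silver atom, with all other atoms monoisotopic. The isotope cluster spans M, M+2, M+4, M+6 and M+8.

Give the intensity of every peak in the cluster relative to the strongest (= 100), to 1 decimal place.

53.0 : 100.0 : 63.4 : 16.8 : 1.6

Chlorine pattern (n=3): 0.43551951 : 0.41713346 : 0.13317454 : 0.01417249
Silver pattern (n=1): 0.5180 : 0.4820
Convolve the two distributions (both contribute in 2-u steps):
  M: 0.43551951×0.5180 = 0.225599
  M+2: 0.43551951×0.4820 + 0.41713346×0.5180 = 0.425996
  M+4: 0.41713346×0.4820 + 0.13317454×0.5180 = 0.270043
  M+6: 0.13317454×0.4820 + 0.01417249×0.5180 = 0.071531
  M+8: 0.01417249×0.4820 = 0.006831
Scale to base peak (0.425996) = 100: 53.0 : 100.0 : 63.4 : 16.8 : 1.6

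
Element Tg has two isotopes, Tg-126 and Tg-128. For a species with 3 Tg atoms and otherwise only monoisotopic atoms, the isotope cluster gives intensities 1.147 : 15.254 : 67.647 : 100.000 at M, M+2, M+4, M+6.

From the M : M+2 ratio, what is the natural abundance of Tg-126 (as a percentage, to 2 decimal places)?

If p is the fraction of Tg that is Tg-126, then I(M+2)/I(M) = [C(3,1)·p^2·(1−p)] / p^3 = 3·(1−p)/p = 15.254/1.147 = 13.2990
(1−p)/p = 13.2990/3 = 4.4330  ⇒  p = 1/(1 + 4.4330) = 0.1841
Tg-126: 18.41%, Tg-128: 81.59%.

18.41%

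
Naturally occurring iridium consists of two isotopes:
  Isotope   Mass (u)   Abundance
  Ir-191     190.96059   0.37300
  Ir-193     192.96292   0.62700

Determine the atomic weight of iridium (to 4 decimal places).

Ar = Σ fᵢ·mᵢ = 0.37300 × 190.96059 + 0.62700 × 192.96292
= 71.228300 + 120.987751 = 192.216051 u

192.2161 u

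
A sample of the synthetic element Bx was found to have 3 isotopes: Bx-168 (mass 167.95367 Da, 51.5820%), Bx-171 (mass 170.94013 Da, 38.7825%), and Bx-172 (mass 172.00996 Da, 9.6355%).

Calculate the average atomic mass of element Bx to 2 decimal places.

169.50 Da

Weight each isotope mass by its fractional abundance: 0.515820 × 167.95367 + 0.387825 × 170.94013 + 0.096355 × 172.00996
= 86.633862 + 66.294856 + 16.574020 = 169.502738 Da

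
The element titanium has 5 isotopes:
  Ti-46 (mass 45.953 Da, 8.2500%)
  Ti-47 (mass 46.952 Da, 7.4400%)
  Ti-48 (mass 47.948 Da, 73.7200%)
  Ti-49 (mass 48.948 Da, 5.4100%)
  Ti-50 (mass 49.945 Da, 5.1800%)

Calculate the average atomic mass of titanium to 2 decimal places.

47.87 Da

The abundance-weighted mean is 0.082500 × 45.953 + 0.074400 × 46.952 + 0.737200 × 47.948 + 0.054100 × 48.948 + 0.051800 × 49.945
= 3.7911 + 3.4932 + 35.3473 + 2.6481 + 2.5872 = 47.8669 Da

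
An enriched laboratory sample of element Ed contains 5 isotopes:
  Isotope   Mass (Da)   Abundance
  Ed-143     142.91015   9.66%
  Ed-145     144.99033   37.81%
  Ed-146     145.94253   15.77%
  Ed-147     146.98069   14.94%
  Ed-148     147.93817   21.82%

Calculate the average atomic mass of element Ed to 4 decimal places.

Weight each isotope mass by its fractional abundance: 0.0966 × 142.91015 + 0.3781 × 144.99033 + 0.1577 × 145.94253 + 0.1494 × 146.98069 + 0.2182 × 147.93817
= 13.805120 + 54.820844 + 23.015137 + 21.958915 + 32.280109 = 145.880125 Da

145.8801 Da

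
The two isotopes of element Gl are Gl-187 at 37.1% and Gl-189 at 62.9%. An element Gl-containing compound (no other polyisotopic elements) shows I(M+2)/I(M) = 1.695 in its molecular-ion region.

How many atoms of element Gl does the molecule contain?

The M+2/M ratio from n Gl atoms is n · q/p = n · 0.629/0.371.
n = 1.695 × 0.371/0.629 = 1.00 ≈ 1

1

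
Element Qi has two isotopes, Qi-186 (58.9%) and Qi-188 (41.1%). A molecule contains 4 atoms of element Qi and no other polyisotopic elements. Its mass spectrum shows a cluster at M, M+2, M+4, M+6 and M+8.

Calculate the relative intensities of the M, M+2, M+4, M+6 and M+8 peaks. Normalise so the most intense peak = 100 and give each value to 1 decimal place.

34.2 : 95.5 : 100.0 : 46.5 : 8.1

Expanding (0.589 + 0.411)^4:
P(M) = 0.589^4 = 0.120354
P(M+2) = 4 × 0.589^3 × 0.411^1 = 0.335929
P(M+4) = 6 × 0.589^2 × 0.411^2 = 0.351613
P(M+6) = 4 × 0.589^1 × 0.411^3 = 0.163569
P(M+8) = 0.411^4 = 0.028534
The M+4 peak is largest (0.351613); scaling to 100 gives 34.2 : 95.5 : 100.0 : 46.5 : 8.1.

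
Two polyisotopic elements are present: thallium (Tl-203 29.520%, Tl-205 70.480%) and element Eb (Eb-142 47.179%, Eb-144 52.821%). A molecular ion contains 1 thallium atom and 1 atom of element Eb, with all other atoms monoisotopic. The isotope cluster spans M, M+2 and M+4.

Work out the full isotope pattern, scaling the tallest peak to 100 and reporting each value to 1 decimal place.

Thallium pattern (n=1): 0.2952 : 0.7048
Element Eb pattern (n=1): 0.47179 : 0.52821
Convolve the two distributions (both contribute in 2-u steps):
  M: 0.2952×0.47179 = 0.139272
  M+2: 0.2952×0.52821 + 0.7048×0.47179 = 0.488445
  M+4: 0.7048×0.52821 = 0.372282
Scale to base peak (0.488445) = 100: 28.5 : 100.0 : 76.2

28.5 : 100.0 : 76.2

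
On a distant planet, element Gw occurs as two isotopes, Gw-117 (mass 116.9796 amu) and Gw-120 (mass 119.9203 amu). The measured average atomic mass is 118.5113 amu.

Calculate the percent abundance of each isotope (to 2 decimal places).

Gw-117: 47.91%, Gw-120: 52.09%

Writing the weighted mean with unknown fraction x of Gw-117:
116.9796·x + 119.9203·(1 − x) = 118.5113
(116.9796 − 119.9203)·x = 118.5113 − 119.9203
x = -1.4090 / -2.9407 = 0.47914 → 47.91% Gw-117, 52.09% Gw-120.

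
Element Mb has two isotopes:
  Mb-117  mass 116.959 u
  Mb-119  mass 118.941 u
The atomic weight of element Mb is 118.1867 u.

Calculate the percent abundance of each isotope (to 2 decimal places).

Let x be the fractional abundance of Mb-117; then Mb-119 has abundance 1 − x.
116.959·x + 118.941·(1 − x) = 118.1867
(116.959 − 118.941)·x = 118.1867 − 118.941
x = -0.7543 / -1.982 = 0.38058 → 38.06% Mb-117, 61.94% Mb-119.

Mb-117: 38.06%, Mb-119: 61.94%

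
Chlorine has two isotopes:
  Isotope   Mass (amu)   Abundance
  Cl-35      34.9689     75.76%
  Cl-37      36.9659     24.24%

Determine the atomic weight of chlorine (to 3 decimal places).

35.453 amu

Weight each isotope mass by its fractional abundance: 0.7576 × 34.9689 + 0.2424 × 36.9659
= 26.49244 + 8.96053 = 35.45297 amu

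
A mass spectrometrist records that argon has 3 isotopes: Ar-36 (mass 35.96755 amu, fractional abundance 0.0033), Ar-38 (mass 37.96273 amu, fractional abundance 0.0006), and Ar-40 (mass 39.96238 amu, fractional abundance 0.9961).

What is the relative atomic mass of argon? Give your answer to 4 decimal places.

39.9480 amu

Average mass = Σ (abundance × isotope mass) = 0.0033 × 35.96755 + 0.0006 × 37.96273 + 0.9961 × 39.96238
= 0.118693 + 0.022778 + 39.806527 = 39.947998 amu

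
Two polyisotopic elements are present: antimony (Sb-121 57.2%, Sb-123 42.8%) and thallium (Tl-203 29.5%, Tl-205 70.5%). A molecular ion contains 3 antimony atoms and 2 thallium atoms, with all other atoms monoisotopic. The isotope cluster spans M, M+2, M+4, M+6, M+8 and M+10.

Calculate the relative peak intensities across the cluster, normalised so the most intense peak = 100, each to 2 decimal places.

Antimony pattern (n=3): 0.18714925 : 0.42010426 : 0.31434374 : 0.07840275
Thallium pattern (n=2): 0.087025 : 0.41595 : 0.497025
Convolve the two distributions (both contribute in 2-u steps):
  M: 0.18714925×0.087025 = 0.016287
  M+2: 0.18714925×0.41595 + 0.42010426×0.087025 = 0.114404
  M+4: 0.18714925×0.497025 + 0.42010426×0.41595 + 0.31434374×0.087025 = 0.295116
  M+6: 0.42010426×0.497025 + 0.31434374×0.41595 + 0.07840275×0.087025 = 0.346377
  M+8: 0.31434374×0.497025 + 0.07840275×0.41595 = 0.188848
  M+10: 0.07840275×0.497025 = 0.038968
Scale to base peak (0.346377) = 100: 4.70 : 33.03 : 85.20 : 100.00 : 54.52 : 11.25

4.70 : 33.03 : 85.20 : 100.00 : 54.52 : 11.25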